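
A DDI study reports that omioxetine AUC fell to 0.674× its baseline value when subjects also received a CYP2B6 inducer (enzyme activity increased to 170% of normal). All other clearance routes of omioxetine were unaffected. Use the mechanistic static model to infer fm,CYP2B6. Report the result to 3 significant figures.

0.691

Call the CYP2B6 fraction fm. After the interaction, CL_new/CL_old = fm × 1.7 + (1 − fm).
AUC ratio = 1 / (new CL fraction), so new CL fraction = 1 / 0.674 = 1.484.
fm × 1.7 + 1 − fm = 1.484  ⇒  fm × (1.7 − 1) = 0.4837  ⇒  fm = 0.691.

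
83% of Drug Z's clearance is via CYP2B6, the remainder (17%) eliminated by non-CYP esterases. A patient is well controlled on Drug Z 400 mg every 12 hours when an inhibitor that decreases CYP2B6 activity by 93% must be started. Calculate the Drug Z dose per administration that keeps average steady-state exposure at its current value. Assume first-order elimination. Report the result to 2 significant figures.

91 mg

The CYP2B6 pathway (83% of clearance) falls to 0.07× activity: 0.83 × 0.07 = 0.0581.
The remaining 17% of clearance is unaffected.
CL_new/CL_old = 0.0581 + 0.17 = 0.2281.
To maintain the same steady-state level, dose must scale with clearance: new dose = 400 × 0.2281 = 91 mg.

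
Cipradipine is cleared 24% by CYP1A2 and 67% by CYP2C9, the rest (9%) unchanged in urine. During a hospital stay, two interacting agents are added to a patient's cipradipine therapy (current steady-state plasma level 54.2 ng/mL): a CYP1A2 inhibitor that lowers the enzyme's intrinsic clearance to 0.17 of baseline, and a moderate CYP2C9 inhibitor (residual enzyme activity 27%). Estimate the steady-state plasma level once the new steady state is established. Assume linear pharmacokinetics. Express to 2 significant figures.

1.7 × 10² ng/mL

The CYP1A2 pathway (24% of clearance) is reduced to 0.17× activity: 0.24 × 0.17 = 0.0408.
The CYP2C9 pathway (67% of clearance) falls to 0.27× activity: 0.67 × 0.27 = 0.1809.
The remaining 9% of clearance is unaffected.
CL_new/CL_old = 0.0408 + 0.1809 + 0.09 = 0.3117.
Steady-state plasma level ∝ 1/CL: new value = 54.2 / 0.3117 = 1.7 × 10² ng/mL.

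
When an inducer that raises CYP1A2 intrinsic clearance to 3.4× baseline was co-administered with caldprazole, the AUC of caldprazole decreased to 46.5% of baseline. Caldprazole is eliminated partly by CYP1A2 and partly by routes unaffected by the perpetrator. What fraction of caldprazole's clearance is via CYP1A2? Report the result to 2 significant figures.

Write x for the fraction cleared via CYP1A2. The observed AUC change means clearance rose to 1/0.465 = 2.151 of baseline.
Only the CYP1A2 route changed, so 2.151 = x·3.4 + (1 − x), giving x = 0.48.

0.48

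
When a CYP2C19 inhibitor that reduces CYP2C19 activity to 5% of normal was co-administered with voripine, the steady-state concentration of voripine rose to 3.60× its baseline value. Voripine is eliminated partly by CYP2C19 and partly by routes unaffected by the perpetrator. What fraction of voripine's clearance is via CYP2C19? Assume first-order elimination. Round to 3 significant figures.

0.760

Let fm be the CYP2C19 fraction. New clearance relative to baseline = fm × 0.05 + (1 − fm).
Steady-state concentration ratio = 1 / (new CL fraction), so new CL fraction = 1 / 3.60 = 0.2778.
fm × 0.05 + 1 − fm = 0.2778  ⇒  fm × (0.05 − 1) = −0.7222  ⇒  fm = 0.760.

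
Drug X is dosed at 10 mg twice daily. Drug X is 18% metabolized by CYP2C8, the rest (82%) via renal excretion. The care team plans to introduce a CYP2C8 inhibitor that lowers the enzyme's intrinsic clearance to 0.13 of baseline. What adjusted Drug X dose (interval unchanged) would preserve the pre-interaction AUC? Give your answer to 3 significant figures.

8.43 mg

The CYP2C8 pathway (18% of clearance) falls to 0.13× activity: 0.18 × 0.13 = 0.0234.
Non-CYP routes (82%) are unchanged.
New clearance relative to baseline: 0.0234 + 0.82 = 0.8434.
Exposure is unchanged when dose changes in proportion to clearance. New dose = 10 mg × 0.8434 = 8.43 mg.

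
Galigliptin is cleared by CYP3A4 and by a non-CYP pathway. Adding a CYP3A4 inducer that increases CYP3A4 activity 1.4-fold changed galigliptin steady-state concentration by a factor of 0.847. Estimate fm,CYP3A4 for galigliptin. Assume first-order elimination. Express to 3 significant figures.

0.452

CL'/CL = 1 / 0.847 = 1.181
1.4·fm + (1 − fm) = 1.181
fm = (1.181 − 1) / (1.4 − 1) = 0.452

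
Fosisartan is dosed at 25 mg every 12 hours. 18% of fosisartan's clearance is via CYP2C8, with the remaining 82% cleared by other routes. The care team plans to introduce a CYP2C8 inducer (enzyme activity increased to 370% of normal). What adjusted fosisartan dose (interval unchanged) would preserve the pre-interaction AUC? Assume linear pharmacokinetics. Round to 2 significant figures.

The CYP2C8 pathway (18% of clearance) increases to 3.7× activity: 0.18 × 3.7 = 0.666.
The remaining 82% of clearance is unaffected.
CL_new/CL_old = 0.666 + 0.82 = 1.486.
Css,avg = (dose rate)/CL, so holding Css fixed requires dose ∝ CL: 25 × 1.486 = 37 mg.

37 mg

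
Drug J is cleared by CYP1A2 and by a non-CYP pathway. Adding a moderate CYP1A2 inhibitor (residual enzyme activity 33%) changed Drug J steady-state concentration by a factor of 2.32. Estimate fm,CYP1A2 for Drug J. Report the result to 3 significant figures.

0.849

Let fm be the CYP1A2 fraction. New clearance relative to baseline = fm × 0.33 + (1 − fm).
Steady-state concentration ratio = 1 / (new CL fraction), so new CL fraction = 1 / 2.32 = 0.431.
fm × 0.33 + 1 − fm = 0.431  ⇒  fm × (0.33 − 1) = −0.569  ⇒  fm = 0.849.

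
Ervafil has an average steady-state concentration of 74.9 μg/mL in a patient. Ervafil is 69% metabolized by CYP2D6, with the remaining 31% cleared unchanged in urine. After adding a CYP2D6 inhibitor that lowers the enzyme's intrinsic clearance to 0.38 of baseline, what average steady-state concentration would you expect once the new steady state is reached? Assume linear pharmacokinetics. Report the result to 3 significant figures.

131 μg/mL

CYP2D6: 0.69 × 0.38 = 0.2622
Other: 0.31 (unchanged)
Relative clearance = 0.2622 + 0.31 = 0.5722.
With dosing unchanged, average steady-state concentration scales as 1/CL: 74.9 / 0.5722 = 131 μg/mL.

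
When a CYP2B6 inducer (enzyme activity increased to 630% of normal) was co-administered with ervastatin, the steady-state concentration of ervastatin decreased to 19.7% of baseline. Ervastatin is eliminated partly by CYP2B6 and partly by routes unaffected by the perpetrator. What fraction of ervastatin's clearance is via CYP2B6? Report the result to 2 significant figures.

Call the CYP2B6 fraction fm. After the interaction, CL_new/CL_old = fm × 6.3 + (1 − fm).
Steady-state concentration ratio = 1 / (new CL fraction), so new CL fraction = 1 / 0.197 = 5.076.
fm × 6.3 + 1 − fm = 5.076  ⇒  fm × (6.3 − 1) = 4.076  ⇒  fm = 0.77.

0.77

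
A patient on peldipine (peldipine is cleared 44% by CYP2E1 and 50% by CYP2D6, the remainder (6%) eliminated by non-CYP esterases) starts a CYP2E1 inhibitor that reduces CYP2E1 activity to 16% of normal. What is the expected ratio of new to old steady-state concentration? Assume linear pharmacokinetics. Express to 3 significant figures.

1.59

The CYP2E1 pathway (44% of clearance) is reduced to 0.16× activity: 0.44 × 0.16 = 0.0704.
CYP2D6 (50%) and the residual 6% are unaffected.
Relative clearance = 0.0704 + 0.5 + 0.06 = 0.6304.
Since steady-state concentration ∝ 1/CL, the ratio is 1 / 0.6304 = 1.59.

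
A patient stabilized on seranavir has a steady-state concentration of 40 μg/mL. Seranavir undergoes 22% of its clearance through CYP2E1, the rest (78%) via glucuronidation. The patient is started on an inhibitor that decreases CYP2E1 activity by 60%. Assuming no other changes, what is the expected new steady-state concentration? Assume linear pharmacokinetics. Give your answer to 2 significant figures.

The CYP2E1 pathway (22% of clearance) is reduced to 0.4× activity: 0.22 × 0.4 = 0.088.
Non-CYP routes (78%) are unchanged.
CL_new/CL_old = 0.088 + 0.78 = 0.868.
With dosing unchanged, steady-state concentration scales as 1/CL: 40 / 0.868 = 46 μg/mL.

46 μg/mL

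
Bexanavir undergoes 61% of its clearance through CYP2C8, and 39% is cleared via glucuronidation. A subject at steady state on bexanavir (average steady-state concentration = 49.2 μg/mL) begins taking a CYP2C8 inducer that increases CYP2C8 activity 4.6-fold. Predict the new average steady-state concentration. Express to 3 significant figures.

15.4 μg/mL

The CYP2C8 pathway (61% of clearance) increases to 4.6× activity: 0.61 × 4.6 = 2.806.
Non-CYP routes (39%) are unchanged.
CL_new/CL_old = 2.806 + 0.39 = 3.196.
Average steady-state concentration ∝ 1/CL, so new value = 49.2 / 3.196 = 15.4 μg/mL.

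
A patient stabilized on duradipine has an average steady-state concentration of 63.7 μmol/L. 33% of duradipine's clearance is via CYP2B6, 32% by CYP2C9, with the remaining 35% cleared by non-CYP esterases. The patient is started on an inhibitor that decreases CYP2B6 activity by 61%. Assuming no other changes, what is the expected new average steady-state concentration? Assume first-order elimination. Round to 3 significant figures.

CYP2B6: 0.33 × 0.39 = 0.1287
CYP2C9: 0.32 (unchanged)
Other: 0.35 (unchanged)
New clearance relative to baseline: 0.1287 + 0.32 + 0.35 = 0.7987.
New average steady-state concentration = baseline ÷ relative clearance = 63.7 / 0.7987 = 79.8 μmol/L.

79.8 μmol/L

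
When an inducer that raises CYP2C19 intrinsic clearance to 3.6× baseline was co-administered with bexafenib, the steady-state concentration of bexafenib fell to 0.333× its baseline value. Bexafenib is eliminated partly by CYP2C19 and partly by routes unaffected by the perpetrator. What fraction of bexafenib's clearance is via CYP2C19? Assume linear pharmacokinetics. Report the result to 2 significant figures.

Write x for the fraction cleared via CYP2C19. The observed steady-state concentration change means clearance rose to 1/0.333 = 3.003 of baseline.
Setting x·3.6 + (1 − x) = 3.003 and solving: x = (3.003 − 1)/(3.6 − 1) = 0.77.

0.77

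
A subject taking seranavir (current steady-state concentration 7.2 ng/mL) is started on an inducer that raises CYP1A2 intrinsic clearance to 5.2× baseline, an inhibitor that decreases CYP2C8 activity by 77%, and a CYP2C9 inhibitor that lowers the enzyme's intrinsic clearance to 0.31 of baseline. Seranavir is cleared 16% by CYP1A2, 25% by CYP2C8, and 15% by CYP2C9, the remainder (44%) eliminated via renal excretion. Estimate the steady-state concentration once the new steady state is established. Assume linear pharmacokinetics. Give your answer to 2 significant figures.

5.2 ng/mL

CYP1A2: 0.16 × 5.2 = 0.832
CYP2C8: 0.25 × 0.23 = 0.0575
CYP2C9: 0.15 × 0.31 = 0.0465
Other: 0.44 (unchanged)
CL_new/CL_old = 0.832 + 0.0575 + 0.0465 + 0.44 = 1.376.
New steady-state concentration = 7.2 / 1.376 = 5.2 ng/mL (concentration scales inversely with clearance).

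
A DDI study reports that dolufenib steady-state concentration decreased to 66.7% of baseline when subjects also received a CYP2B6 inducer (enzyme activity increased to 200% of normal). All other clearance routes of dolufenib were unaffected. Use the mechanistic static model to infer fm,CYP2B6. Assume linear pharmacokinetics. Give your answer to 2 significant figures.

0.50

Let fm be the CYP2B6 fraction. New clearance relative to baseline = fm × 2 + (1 − fm).
Steady-state concentration ratio = 1 / (new CL fraction), so new CL fraction = 1 / 0.667 = 1.499.
fm × 2 + 1 − fm = 1.499  ⇒  fm × (2 − 1) = 0.4993  ⇒  fm = 0.50.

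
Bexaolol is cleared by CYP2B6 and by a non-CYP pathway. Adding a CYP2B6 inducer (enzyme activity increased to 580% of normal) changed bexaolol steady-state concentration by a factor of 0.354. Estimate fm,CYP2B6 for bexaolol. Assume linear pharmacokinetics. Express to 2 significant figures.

0.38

CL'/CL = 1 / 0.354 = 2.825
5.8·fm + (1 − fm) = 2.825
fm = (2.825 − 1) / (5.8 − 1) = 0.38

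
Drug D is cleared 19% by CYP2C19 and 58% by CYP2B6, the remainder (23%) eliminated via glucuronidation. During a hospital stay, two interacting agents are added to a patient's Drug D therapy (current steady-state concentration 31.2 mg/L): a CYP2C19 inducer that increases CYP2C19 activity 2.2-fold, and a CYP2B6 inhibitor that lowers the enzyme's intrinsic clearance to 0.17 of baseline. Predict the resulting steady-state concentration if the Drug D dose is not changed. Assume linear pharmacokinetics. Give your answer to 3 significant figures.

The CYP2C19 pathway (19% of clearance) rises to 2.2× activity: 0.19 × 2.2 = 0.418.
The CYP2B6 pathway (58% of clearance) is reduced to 0.17× activity: 0.58 × 0.17 = 0.0986.
The remaining 23% of clearance is unaffected.
Relative clearance = 0.418 + 0.0986 + 0.23 = 0.7466.
New steady-state concentration = 31.2 / 0.7466 = 41.8 mg/L (concentration scales inversely with clearance).

41.8 mg/L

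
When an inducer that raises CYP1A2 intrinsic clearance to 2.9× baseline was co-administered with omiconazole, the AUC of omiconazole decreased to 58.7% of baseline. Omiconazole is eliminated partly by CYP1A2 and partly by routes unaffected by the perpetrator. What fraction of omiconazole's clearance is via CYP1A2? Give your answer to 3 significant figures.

0.370

Let fm be the CYP1A2 fraction. New clearance relative to baseline = fm × 2.9 + (1 − fm).
AUC ratio = 1 / (new CL fraction), so new CL fraction = 1 / 0.587 = 1.704.
fm × 2.9 + 1 − fm = 1.704  ⇒  fm × (2.9 − 1) = 0.7036  ⇒  fm = 0.370.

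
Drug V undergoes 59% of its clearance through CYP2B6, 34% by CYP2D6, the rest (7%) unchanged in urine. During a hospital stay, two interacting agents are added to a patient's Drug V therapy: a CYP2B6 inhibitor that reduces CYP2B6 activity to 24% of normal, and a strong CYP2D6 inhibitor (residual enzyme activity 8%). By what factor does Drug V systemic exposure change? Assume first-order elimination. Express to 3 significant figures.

4.19

CYP2B6: 0.59 × 0.24 = 0.1416
CYP2D6: 0.34 × 0.08 = 0.0272
Other: 0.07 (unchanged)
CL_new/CL_old = 0.1416 + 0.0272 + 0.07 = 0.2388.
Net systemic exposure ratio = 1 / 0.2388 = 4.19.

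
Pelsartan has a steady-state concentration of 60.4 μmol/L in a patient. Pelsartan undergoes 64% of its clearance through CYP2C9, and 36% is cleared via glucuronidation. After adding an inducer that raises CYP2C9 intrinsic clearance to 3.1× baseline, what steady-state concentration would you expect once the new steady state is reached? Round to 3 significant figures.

The CYP2C9 pathway (64% of clearance) increases to 3.1× activity: 0.64 × 3.1 = 1.984.
The remaining 36% of clearance is unaffected.
New clearance relative to baseline: 1.984 + 0.36 = 2.344.
Steady-state concentration ∝ 1/CL, so new value = 60.4 / 2.344 = 25.8 μmol/L.

25.8 μmol/L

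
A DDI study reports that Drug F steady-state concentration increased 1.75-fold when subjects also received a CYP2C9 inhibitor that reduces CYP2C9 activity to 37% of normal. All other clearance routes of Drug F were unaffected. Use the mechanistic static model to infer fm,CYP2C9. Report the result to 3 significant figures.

Call the CYP2C9 fraction fm. After the interaction, CL_new/CL_old = fm × 0.37 + (1 − fm).
Steady-state concentration ratio = 1 / (new CL fraction), so new CL fraction = 1 / 1.75 = 0.5714.
fm × 0.37 + 1 − fm = 0.5714  ⇒  fm × (0.37 − 1) = −0.4286  ⇒  fm = 0.680.

0.680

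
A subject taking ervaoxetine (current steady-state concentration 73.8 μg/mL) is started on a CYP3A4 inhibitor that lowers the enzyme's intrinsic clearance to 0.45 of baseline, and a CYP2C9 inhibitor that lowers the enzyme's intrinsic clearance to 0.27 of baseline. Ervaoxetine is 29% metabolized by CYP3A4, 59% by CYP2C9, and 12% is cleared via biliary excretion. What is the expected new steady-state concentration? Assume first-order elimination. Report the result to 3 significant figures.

The CYP3A4 pathway (29% of clearance) is reduced to 0.45× activity: 0.29 × 0.45 = 0.1305.
The CYP2C9 pathway (59% of clearance) drops to 0.27× activity: 0.59 × 0.27 = 0.1593.
The remaining 12% of clearance is unaffected.
New clearance relative to baseline: 0.1305 + 0.1593 + 0.12 = 0.4098.
Steady-state concentration ∝ 1/CL: new value = 73.8 / 0.4098 = 180 μg/mL.

180 μg/mL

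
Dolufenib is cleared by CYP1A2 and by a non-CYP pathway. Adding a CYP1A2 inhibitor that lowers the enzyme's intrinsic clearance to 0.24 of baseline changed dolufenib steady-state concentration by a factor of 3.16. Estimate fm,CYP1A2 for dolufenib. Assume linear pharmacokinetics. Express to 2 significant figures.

0.90

CL'/CL = 1 / 3.16 = 0.3165
0.24·fm + (1 − fm) = 0.3165
fm = (0.3165 − 1) / (0.24 − 1) = 0.90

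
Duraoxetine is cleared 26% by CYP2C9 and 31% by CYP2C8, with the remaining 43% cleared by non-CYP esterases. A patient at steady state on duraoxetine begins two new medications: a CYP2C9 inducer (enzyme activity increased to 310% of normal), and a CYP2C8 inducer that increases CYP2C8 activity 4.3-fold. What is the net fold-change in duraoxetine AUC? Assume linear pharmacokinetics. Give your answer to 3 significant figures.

0.389

The CYP2C9 pathway (26% of clearance) increases to 3.1× activity: 0.26 × 3.1 = 0.806.
The CYP2C8 pathway (31% of clearance) rises to 4.3× activity: 0.31 × 4.3 = 1.333.
The remaining 43% of clearance is unaffected.
New clearance relative to baseline: 0.806 + 1.333 + 0.43 = 2.569.
Because AUC varies inversely with clearance, the combined effect is 1 / 2.569 = 0.389.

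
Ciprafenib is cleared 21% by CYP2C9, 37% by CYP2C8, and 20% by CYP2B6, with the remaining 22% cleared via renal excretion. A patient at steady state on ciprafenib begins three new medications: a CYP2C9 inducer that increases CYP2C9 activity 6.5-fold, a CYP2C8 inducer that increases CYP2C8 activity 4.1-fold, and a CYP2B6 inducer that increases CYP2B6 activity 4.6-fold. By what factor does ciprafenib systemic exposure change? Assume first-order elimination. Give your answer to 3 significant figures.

The CYP2C9 pathway (21% of clearance) is boosted to 6.5× activity: 0.21 × 6.5 = 1.365.
The CYP2C8 pathway (37% of clearance) rises to 4.1× activity: 0.37 × 4.1 = 1.517.
The CYP2B6 pathway (20% of clearance) increases to 4.6× activity: 0.2 × 4.6 = 0.92.
The remaining 22% of clearance is unaffected.
New clearance relative to baseline: 1.365 + 1.517 + 0.92 + 0.22 = 4.022.
Because systemic exposure varies inversely with clearance, the combined effect is 1 / 4.022 = 0.249.

0.249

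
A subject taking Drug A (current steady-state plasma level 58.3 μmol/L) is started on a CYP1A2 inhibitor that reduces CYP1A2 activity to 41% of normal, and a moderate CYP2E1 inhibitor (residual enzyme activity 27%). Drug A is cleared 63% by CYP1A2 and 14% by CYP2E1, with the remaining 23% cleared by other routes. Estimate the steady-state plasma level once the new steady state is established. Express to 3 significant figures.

111 μmol/L

The CYP1A2 pathway (63% of clearance) is reduced to 0.41× activity: 0.63 × 0.41 = 0.2583.
The CYP2E1 pathway (14% of clearance) falls to 0.27× activity: 0.14 × 0.27 = 0.0378.
Non-CYP routes (23%) are unchanged.
Relative clearance = 0.2583 + 0.0378 + 0.23 = 0.5261.
New steady-state plasma level = 58.3 / 0.5261 = 111 μmol/L (concentration scales inversely with clearance).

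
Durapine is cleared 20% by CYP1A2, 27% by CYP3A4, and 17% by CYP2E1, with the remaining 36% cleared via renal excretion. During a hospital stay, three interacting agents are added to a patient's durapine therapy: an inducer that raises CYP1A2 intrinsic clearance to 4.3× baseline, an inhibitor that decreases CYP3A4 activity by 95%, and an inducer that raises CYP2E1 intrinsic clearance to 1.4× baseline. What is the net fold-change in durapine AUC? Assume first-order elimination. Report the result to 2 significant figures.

0.68

CYP1A2: 0.2 × 4.3 = 0.86
CYP3A4: 0.27 × 0.05 = 0.0135
CYP2E1: 0.17 × 1.4 = 0.238
Other: 0.36 (unchanged)
Relative clearance = 0.86 + 0.0135 + 0.238 + 0.36 = 1.4715.
Because AUC varies inversely with clearance, the combined effect is 1 / 1.4715 = 0.68.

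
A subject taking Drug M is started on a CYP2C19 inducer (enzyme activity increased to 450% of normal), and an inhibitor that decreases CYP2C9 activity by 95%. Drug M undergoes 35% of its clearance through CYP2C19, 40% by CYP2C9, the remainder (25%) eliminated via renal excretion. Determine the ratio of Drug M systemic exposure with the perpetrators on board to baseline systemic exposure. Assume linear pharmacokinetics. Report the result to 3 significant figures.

0.542

The CYP2C19 pathway (35% of clearance) is boosted to 4.5× activity: 0.35 × 4.5 = 1.575.
The CYP2C9 pathway (40% of clearance) falls to 0.05× activity: 0.4 × 0.05 = 0.02.
Non-CYP routes (25%) are unchanged.
New clearance relative to baseline: 1.575 + 0.02 + 0.25 = 1.845.
Systemic exposure ∝ 1/CL: fold-change = 1 / 1.845 = 0.542.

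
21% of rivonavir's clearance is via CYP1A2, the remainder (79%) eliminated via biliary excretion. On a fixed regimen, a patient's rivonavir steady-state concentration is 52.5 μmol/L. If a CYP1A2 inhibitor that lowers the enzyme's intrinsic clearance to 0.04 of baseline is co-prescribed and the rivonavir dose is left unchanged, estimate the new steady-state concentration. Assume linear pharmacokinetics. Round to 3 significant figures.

65.8 μmol/L

The CYP1A2 pathway (21% of clearance) falls to 0.04× activity: 0.21 × 0.04 = 0.0084.
The remaining 79% of clearance is unaffected.
CL_new/CL_old = 0.0084 + 0.79 = 0.7984.
With dosing unchanged, steady-state concentration scales as 1/CL: 52.5 / 0.7984 = 65.8 μmol/L.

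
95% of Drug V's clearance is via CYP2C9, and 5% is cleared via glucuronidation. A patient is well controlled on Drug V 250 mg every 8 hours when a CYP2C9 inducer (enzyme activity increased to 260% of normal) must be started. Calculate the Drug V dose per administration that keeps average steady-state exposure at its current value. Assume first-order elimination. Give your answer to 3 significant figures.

The CYP2C9 pathway (95% of clearance) increases to 2.6× activity: 0.95 × 2.6 = 2.47.
The remaining 5% of clearance is unaffected.
CL_new/CL_old = 2.47 + 0.05 = 2.52.
Css,avg = (dose rate)/CL, so holding Css fixed requires dose ∝ CL: 250 × 2.52 = 630 mg.

630 mg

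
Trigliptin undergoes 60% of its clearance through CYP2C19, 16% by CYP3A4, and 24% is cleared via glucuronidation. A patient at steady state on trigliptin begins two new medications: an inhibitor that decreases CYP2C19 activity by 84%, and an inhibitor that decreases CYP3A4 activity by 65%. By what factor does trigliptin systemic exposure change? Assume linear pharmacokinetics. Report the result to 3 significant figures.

2.55

CYP2C19: 0.6 × 0.16 = 0.096
CYP3A4: 0.16 × 0.35 = 0.056
Other: 0.24 (unchanged)
New clearance relative to baseline: 0.096 + 0.056 + 0.24 = 0.392.
Because systemic exposure varies inversely with clearance, the combined effect is 1 / 0.392 = 2.55.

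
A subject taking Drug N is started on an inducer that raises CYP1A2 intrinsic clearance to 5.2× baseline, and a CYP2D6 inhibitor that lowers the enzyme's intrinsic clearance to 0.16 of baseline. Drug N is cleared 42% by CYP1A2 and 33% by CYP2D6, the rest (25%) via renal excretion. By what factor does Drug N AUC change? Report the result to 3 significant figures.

0.402

The CYP1A2 pathway (42% of clearance) rises to 5.2× activity: 0.42 × 5.2 = 2.184.
The CYP2D6 pathway (33% of clearance) is reduced to 0.16× activity: 0.33 × 0.16 = 0.0528.
The remaining 25% of clearance is unaffected.
CL_new/CL_old = 2.184 + 0.0528 + 0.25 = 2.4868.
Net AUC ratio = 1 / 2.4868 = 0.402.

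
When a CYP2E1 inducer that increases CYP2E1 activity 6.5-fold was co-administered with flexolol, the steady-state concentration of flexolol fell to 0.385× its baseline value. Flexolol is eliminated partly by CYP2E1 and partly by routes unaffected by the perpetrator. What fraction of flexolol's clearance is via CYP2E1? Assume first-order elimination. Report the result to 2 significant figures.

CL'/CL = 1 / 0.385 = 2.597
6.5·fm + (1 − fm) = 2.597
fm = (2.597 − 1) / (6.5 − 1) = 0.29

0.29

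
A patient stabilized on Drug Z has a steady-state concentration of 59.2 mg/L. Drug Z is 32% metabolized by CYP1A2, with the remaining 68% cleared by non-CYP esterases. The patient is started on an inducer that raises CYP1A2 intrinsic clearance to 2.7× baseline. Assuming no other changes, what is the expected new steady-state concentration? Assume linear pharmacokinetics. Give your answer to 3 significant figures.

38.3 mg/L

The CYP1A2 pathway (32% of clearance) increases to 2.7× activity: 0.32 × 2.7 = 0.864.
The remaining 68% of clearance is unaffected.
New clearance relative to baseline: 0.864 + 0.68 = 1.544.
New steady-state concentration = baseline ÷ relative clearance = 59.2 / 1.544 = 38.3 mg/L.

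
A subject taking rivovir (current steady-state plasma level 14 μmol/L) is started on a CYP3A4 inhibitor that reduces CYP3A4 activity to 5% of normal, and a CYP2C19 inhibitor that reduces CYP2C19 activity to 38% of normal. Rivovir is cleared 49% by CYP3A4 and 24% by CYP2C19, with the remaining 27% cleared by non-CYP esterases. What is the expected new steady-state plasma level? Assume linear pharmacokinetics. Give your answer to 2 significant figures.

36 μmol/L

The CYP3A4 pathway (49% of clearance) drops to 0.05× activity: 0.49 × 0.05 = 0.0245.
The CYP2C19 pathway (24% of clearance) falls to 0.38× activity: 0.24 × 0.38 = 0.0912.
The remaining 27% of clearance is unaffected.
New clearance relative to baseline: 0.0245 + 0.0912 + 0.27 = 0.3857.
Dividing the baseline by the relative clearance: 14 / 0.3857 = 36 μmol/L.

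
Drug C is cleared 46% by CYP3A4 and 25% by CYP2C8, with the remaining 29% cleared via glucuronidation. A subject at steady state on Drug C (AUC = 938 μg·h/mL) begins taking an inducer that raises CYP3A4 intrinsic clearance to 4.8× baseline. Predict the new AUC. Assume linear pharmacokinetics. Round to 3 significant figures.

341 μg·h/mL

The CYP3A4 pathway (46% of clearance) is boosted to 4.8× activity: 0.46 × 4.8 = 2.208.
CYP2C8 (25%) and the residual 29% are unaffected.
CL_new/CL_old = 2.208 + 0.25 + 0.29 = 2.748.
AUC ∝ 1/CL, so new value = 938 / 2.748 = 341 μg·h/mL.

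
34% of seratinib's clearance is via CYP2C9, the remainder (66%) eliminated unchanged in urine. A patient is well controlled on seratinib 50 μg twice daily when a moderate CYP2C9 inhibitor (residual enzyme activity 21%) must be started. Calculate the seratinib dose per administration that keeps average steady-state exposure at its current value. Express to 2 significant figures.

The CYP2C9 pathway (34% of clearance) drops to 0.21× activity: 0.34 × 0.21 = 0.0714.
Non-CYP routes (66%) are unchanged.
Relative clearance = 0.0714 + 0.66 = 0.7314.
Exposure is unchanged when dose changes in proportion to clearance. New dose = 50 μg × 0.7314 = 37 μg.

37 μg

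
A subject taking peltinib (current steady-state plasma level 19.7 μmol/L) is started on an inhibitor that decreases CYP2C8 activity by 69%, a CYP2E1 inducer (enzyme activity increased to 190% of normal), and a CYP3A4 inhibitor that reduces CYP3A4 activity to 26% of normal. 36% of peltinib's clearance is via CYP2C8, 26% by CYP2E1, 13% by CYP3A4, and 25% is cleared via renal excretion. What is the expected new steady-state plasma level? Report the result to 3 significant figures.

22.1 μmol/L

CYP2C8: 0.36 × 0.31 = 0.1116
CYP2E1: 0.26 × 1.9 = 0.494
CYP3A4: 0.13 × 0.26 = 0.0338
Other: 0.25 (unchanged)
CL_new/CL_old = 0.1116 + 0.494 + 0.0338 + 0.25 = 0.8894.
Dividing the baseline by the relative clearance: 19.7 / 0.8894 = 22.1 μmol/L.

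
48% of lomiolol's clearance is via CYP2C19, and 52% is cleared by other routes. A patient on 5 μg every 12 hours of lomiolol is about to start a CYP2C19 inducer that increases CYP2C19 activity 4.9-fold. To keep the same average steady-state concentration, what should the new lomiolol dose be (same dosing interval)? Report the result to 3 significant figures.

The CYP2C19 pathway (48% of clearance) rises to 4.9× activity: 0.48 × 4.9 = 2.352.
Non-CYP routes (52%) are unchanged.
CL_new/CL_old = 2.352 + 0.52 = 2.872.
Exposure is unchanged when dose changes in proportion to clearance. New dose = 5 μg × 2.872 = 14.4 μg.

14.4 μg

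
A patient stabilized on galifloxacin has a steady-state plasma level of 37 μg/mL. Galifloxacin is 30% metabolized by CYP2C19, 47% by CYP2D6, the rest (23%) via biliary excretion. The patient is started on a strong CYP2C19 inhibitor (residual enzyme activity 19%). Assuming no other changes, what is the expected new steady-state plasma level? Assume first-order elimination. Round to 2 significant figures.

CYP2C19: 0.3 × 0.19 = 0.057
CYP2D6: 0.47 (unchanged)
Other: 0.23 (unchanged)
New clearance relative to baseline: 0.057 + 0.47 + 0.23 = 0.757.
Steady-state plasma level ∝ 1/CL, so new value = 37 / 0.757 = 49 μg/mL.

49 μg/mL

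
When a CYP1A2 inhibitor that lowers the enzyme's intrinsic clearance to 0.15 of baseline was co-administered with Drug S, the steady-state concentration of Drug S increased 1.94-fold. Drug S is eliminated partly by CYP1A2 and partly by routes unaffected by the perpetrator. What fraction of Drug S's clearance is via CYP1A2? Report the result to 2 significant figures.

Let x = fm,CYP1A2. Because steady-state concentration ∝ 1/CL, relative clearance fell to 1/1.94 = 0.5155.
Only the CYP1A2 route changed, so 0.5155 = x·0.15 + (1 − x), giving x = 0.57.

0.57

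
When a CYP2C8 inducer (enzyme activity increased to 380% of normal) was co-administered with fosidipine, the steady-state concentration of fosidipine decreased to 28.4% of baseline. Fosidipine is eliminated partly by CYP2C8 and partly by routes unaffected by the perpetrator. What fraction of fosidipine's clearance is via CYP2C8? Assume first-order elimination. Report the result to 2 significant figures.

0.90

CL'/CL = 1 / 0.284 = 3.521
3.8·fm + (1 − fm) = 3.521
fm = (3.521 − 1) / (3.8 − 1) = 0.90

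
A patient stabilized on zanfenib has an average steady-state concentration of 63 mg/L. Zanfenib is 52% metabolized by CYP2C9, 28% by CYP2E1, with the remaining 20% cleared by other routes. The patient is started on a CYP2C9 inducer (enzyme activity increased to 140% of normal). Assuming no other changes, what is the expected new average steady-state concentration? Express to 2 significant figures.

52 mg/L

The CYP2C9 pathway (52% of clearance) increases to 1.4× activity: 0.52 × 1.4 = 0.728.
CYP2E1 (28%) and the residual 20% are unaffected.
New clearance relative to baseline: 0.728 + 0.28 + 0.2 = 1.208.
New average steady-state concentration = baseline ÷ relative clearance = 63 / 1.208 = 52 mg/L.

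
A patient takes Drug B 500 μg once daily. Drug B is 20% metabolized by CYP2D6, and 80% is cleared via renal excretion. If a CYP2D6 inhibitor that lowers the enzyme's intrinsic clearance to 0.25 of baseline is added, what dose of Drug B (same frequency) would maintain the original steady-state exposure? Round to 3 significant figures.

The CYP2D6 pathway (20% of clearance) drops to 0.25× activity: 0.2 × 0.25 = 0.05.
The remaining 80% of clearance is unaffected.
New clearance relative to baseline: 0.05 + 0.8 = 0.85.
Css,avg = (dose rate)/CL, so holding Css fixed requires dose ∝ CL: 500 × 0.85 = 425 μg.

425 μg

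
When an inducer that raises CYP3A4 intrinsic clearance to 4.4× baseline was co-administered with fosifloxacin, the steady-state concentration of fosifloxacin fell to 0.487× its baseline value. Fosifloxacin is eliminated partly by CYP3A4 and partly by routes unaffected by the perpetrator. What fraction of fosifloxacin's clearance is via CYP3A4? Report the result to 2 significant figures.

0.31

Let fm be the CYP3A4 fraction. New clearance relative to baseline = fm × 4.4 + (1 − fm).
Steady-state concentration ratio = 1 / (new CL fraction), so new CL fraction = 1 / 0.487 = 2.053.
fm × 4.4 + 1 − fm = 2.053  ⇒  fm × (4.4 − 1) = 1.053  ⇒  fm = 0.31.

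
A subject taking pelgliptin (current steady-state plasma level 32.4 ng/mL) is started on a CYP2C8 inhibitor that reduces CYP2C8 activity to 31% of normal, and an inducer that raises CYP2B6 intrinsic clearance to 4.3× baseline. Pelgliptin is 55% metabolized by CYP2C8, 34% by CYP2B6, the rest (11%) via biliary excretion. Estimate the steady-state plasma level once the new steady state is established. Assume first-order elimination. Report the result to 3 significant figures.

CYP2C8: 0.55 × 0.31 = 0.1705
CYP2B6: 0.34 × 4.3 = 1.462
Other: 0.11 (unchanged)
Relative clearance = 0.1705 + 1.462 + 0.11 = 1.7425.
Dividing the baseline by the relative clearance: 32.4 / 1.7425 = 18.6 ng/mL.

18.6 ng/mL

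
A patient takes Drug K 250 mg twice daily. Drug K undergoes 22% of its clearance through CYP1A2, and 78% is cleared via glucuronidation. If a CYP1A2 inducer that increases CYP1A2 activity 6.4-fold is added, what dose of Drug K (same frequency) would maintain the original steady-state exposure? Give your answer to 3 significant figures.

547 mg

The CYP1A2 pathway (22% of clearance) increases to 6.4× activity: 0.22 × 6.4 = 1.408.
The remaining 78% of clearance is unaffected.
CL_new/CL_old = 1.408 + 0.78 = 2.188.
Exposure is unchanged when dose changes in proportion to clearance. New dose = 250 mg × 2.188 = 547 mg.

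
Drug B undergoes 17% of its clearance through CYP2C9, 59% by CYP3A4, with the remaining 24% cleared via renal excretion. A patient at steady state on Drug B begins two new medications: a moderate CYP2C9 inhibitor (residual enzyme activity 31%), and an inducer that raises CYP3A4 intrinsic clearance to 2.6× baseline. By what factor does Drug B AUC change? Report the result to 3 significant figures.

The CYP2C9 pathway (17% of clearance) is reduced to 0.31× activity: 0.17 × 0.31 = 0.0527.
The CYP3A4 pathway (59% of clearance) is boosted to 2.6× activity: 0.59 × 2.6 = 1.534.
The remaining 24% of clearance is unaffected.
CL_new/CL_old = 0.0527 + 1.534 + 0.24 = 1.8267.
Net AUC ratio = 1 / 1.8267 = 0.547.

0.547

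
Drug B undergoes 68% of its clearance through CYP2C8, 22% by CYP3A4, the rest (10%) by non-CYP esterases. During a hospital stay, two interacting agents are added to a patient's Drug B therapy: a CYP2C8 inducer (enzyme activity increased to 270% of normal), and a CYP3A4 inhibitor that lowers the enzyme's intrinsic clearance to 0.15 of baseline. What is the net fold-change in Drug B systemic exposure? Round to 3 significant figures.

0.508

The CYP2C8 pathway (68% of clearance) is boosted to 2.7× activity: 0.68 × 2.7 = 1.836.
The CYP3A4 pathway (22% of clearance) is reduced to 0.15× activity: 0.22 × 0.15 = 0.033.
Non-CYP routes (10%) are unchanged.
CL_new/CL_old = 1.836 + 0.033 + 0.1 = 1.969.
Because systemic exposure varies inversely with clearance, the combined effect is 1 / 1.969 = 0.508.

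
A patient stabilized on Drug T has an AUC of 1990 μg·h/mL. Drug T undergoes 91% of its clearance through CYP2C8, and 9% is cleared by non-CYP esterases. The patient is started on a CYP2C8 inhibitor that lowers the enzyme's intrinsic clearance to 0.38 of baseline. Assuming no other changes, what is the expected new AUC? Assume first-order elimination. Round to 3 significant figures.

The CYP2C8 pathway (91% of clearance) falls to 0.38× activity: 0.91 × 0.38 = 0.3458.
The remaining 9% of clearance is unaffected.
CL_new/CL_old = 0.3458 + 0.09 = 0.4358.
With dosing unchanged, AUC scales as 1/CL: 1990 / 0.4358 = 4.57 × 10³ μg·h/mL.

4.57 × 10³ μg·h/mL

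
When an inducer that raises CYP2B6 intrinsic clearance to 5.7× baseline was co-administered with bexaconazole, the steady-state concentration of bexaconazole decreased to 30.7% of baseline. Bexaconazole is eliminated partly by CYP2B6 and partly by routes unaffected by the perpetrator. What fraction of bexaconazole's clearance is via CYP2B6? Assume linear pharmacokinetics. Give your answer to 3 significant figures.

0.480

CL'/CL = 1 / 0.307 = 3.257
5.7·fm + (1 − fm) = 3.257
fm = (3.257 − 1) / (5.7 − 1) = 0.480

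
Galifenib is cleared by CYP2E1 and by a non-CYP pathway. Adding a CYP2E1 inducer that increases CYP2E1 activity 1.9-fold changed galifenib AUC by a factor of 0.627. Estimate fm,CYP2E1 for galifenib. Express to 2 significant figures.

0.66

Let fm be the CYP2E1 fraction. New clearance relative to baseline = fm × 1.9 + (1 − fm).
AUC ratio = 1 / (new CL fraction), so new CL fraction = 1 / 0.627 = 1.595.
fm × 1.9 + 1 − fm = 1.595  ⇒  fm × (1.9 − 1) = 0.5949  ⇒  fm = 0.66.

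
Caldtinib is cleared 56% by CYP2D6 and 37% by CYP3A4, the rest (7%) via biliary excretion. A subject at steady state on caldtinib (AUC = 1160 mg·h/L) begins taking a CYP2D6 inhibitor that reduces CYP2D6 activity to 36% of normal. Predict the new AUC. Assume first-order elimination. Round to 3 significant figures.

The CYP2D6 pathway (56% of clearance) drops to 0.36× activity: 0.56 × 0.36 = 0.2016.
CYP3A4 (37%) and the residual 7% are unaffected.
New clearance relative to baseline: 0.2016 + 0.37 + 0.07 = 0.6416.
With dosing unchanged, AUC scales as 1/CL: 1160 / 0.6416 = 1.81 × 10³ mg·h/L.

1.81 × 10³ mg·h/L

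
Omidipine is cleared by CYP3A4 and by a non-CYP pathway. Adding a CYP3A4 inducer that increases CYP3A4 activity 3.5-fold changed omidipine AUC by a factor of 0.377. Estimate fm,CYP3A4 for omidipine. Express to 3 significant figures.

Call the CYP3A4 fraction fm. After the interaction, CL_new/CL_old = fm × 3.5 + (1 − fm).
AUC ratio = 1 / (new CL fraction), so new CL fraction = 1 / 0.377 = 2.653.
fm × 3.5 + 1 − fm = 2.653  ⇒  fm × (3.5 − 1) = 1.653  ⇒  fm = 0.661.

0.661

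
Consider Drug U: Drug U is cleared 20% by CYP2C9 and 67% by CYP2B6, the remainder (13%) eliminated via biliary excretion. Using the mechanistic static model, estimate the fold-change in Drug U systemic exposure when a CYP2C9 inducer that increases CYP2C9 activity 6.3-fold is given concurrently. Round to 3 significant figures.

The CYP2C9 pathway (20% of clearance) increases to 6.3× activity: 0.2 × 6.3 = 1.26.
CYP2B6 (67%) and the residual 13% are unaffected.
Relative clearance = 1.26 + 0.67 + 0.13 = 2.06.
Systemic exposure ratio = CL_old/CL_new = 1 / 2.06 = 0.485.

0.485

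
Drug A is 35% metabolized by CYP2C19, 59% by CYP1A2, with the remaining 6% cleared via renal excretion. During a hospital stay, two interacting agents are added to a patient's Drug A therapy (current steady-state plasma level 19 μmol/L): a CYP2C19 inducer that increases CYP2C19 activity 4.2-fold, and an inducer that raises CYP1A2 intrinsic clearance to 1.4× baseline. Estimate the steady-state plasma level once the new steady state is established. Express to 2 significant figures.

The CYP2C19 pathway (35% of clearance) is boosted to 4.2× activity: 0.35 × 4.2 = 1.47.
The CYP1A2 pathway (59% of clearance) rises to 1.4× activity: 0.59 × 1.4 = 0.826.
Non-CYP routes (6%) are unchanged.
CL_new/CL_old = 1.47 + 0.826 + 0.06 = 2.356.
New steady-state plasma level = 19 / 2.356 = 8.1 μmol/L (concentration scales inversely with clearance).

8.1 μmol/L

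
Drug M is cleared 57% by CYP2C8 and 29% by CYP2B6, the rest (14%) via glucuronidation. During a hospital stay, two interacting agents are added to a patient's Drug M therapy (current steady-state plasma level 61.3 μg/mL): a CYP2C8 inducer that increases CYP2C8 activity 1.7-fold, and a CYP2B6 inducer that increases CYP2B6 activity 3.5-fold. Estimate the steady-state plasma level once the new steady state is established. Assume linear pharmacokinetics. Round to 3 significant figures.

The CYP2C8 pathway (57% of clearance) is boosted to 1.7× activity: 0.57 × 1.7 = 0.969.
The CYP2B6 pathway (29% of clearance) rises to 3.5× activity: 0.29 × 3.5 = 1.015.
The remaining 14% of clearance is unaffected.
New clearance relative to baseline: 0.969 + 1.015 + 0.14 = 2.124.
New steady-state plasma level = 61.3 / 2.124 = 28.9 μg/mL (concentration scales inversely with clearance).

28.9 μg/mL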